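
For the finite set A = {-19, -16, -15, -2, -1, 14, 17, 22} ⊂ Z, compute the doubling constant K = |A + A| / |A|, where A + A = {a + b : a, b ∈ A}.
K = |A + A| / |A| = 33/8

Enumerate A + A = {a + b : a, b ∈ A}. With |A| = 8, there are |A|^2 = 64 ordered sum pairs; collecting distinct values, A + A = {-38, -35, -34, -32, -31, -30, -21, -20, -18, -17, -16, -5, -4, -3, -2, -1, 1, 2, 3, 6, 7, 12, 13, 15, 16, 20, 21, 28, 31, 34, 36, 39, 44}, so |A + A| = 33. Thus K = 33/8. For comparison, the minimum possible |A + A| over all 8-element sets is 2·8 − 1 = 15 (so min K = 15/8), attained only by arithmetic progressions.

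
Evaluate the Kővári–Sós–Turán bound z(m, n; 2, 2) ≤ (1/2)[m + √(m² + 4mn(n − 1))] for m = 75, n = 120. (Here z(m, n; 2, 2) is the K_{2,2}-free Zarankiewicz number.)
z(75, 120; 2, 2) ≤ (1/2)[75 + √(75² + 4·75·120·119)] = (1/2)[75 + √4289625] = 1073.0705

Kővári–Sós–Turán: let r_1, ..., r_75 be the row sums and z = Σ r_i the total number of 1s. Each pair of columns can share at most one row with both entries 1 (else a 2×2 all-ones block appears), so Σ_i C(r_i, 2) ≤ C(120, 2) = 7140. By convexity Σ_i C(r_i, 2) ≥ 75·C(z/75, 2) = z(z − 75)/(2·75), giving z² − 75z − 75·120·119 ≤ 0 and hence z ≤ (1/2)[75 + √(5625 + 4·1071000)] = (1/2)[75 + √4289625] ≈ (1/2)(75 + 2071.141) = 1073.0705.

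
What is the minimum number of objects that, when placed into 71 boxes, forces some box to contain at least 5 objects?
n = (5 − 1)·71 + 1 = 285

By the generalised pigeonhole principle, to guarantee some box contains ≥ r objects we need more than (r − 1) · k objects total. Threshold: n = (r − 1) · k + 1. With r = 5 and k = 71: n = 4 · 71 + 1 = 284 + 1 = 285. For n = 284 = 4 · 71, we can put exactly 4 objects in every box, avoiding 5 in any single one — so 285 is tight.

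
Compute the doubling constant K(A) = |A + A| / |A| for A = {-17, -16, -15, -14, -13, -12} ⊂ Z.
K = |A + A| / |A| = 11/6

Enumerate A + A = {a + b : a, b ∈ A}. With |A| = 6, there are |A|^2 = 36 ordered sum pairs; collecting distinct values, A + A = {-34, -33, -32, -31, -30, -29, -28, -27, -26, -25, -24}, so |A + A| = 11. Thus K = 11/6. Here |A + A| = 2|A| − 1 = 11, the minimum possible — so K = 11/6 is minimal, which holds iff A is an arithmetic progression.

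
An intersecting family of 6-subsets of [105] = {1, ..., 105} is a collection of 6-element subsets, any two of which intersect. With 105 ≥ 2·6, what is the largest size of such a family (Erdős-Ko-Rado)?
max |F| = C(104, 5) = 91962520

Erdős-Ko-Rado (1961): when n ≥ 2k, max |F| = C(n−1, k−1). The bound is attained by the star {A : i ∈ A} for any fixed i ∈ [n]. Here C(105−1, 6−1) = C(104, 5) = 91962520.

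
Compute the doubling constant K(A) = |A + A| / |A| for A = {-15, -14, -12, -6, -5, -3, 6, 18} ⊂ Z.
K = |A + A| / |A| = 28/8 = 7/2

Enumerate A + A = {a + b : a, b ∈ A}. With |A| = 8, there are |A|^2 = 64 ordered sum pairs; collecting distinct values, A + A = {-30, -29, -28, -27, -26, -24, -21, -20, -19, -18, -17, -15, -12, -11, -10, -9, -8, -6, 0, 1, 3, 4, 6, 12, 13, 15, 24, 36}, so |A + A| = 28. Thus K = 28/8 = 7/2. For comparison, the minimum possible |A + A| over all 8-element sets is 2·8 − 1 = 15 (so min K = 15/8), attained only by arithmetic progressions.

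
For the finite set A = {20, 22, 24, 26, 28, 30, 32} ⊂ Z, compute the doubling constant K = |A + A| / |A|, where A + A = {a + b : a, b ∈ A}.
K = |A + A| / |A| = 13/7

Enumerate A + A = {a + b : a, b ∈ A}. With |A| = 7, there are |A|^2 = 49 ordered sum pairs; collecting distinct values, A + A = {40, 42, 44, 46, 48, 50, 52, 54, 56, 58, 60, 62, 64}, so |A + A| = 13. Thus K = 13/7. Here |A + A| = 2|A| − 1 = 13, the minimum possible — so K = 13/7 is minimal, which holds iff A is an arithmetic progression.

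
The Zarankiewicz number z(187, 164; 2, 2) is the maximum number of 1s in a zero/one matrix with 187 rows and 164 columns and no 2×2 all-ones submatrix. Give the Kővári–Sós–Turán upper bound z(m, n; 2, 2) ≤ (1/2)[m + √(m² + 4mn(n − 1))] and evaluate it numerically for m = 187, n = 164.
z(187, 164; 2, 2) ≤ (1/2)[187 + √(187² + 4·187·164·163)] = (1/2)[187 + √20030505] = 2331.2726

Kővári–Sós–Turán: let r_1, ..., r_187 be the row sums and z = Σ r_i the total number of 1s. Each pair of columns can share at most one row with both entries 1 (else a 2×2 all-ones block appears), so Σ_i C(r_i, 2) ≤ C(164, 2) = 13366. By convexity Σ_i C(r_i, 2) ≥ 187·C(z/187, 2) = z(z − 187)/(2·187), giving z² − 187z − 187·164·163 ≤ 0 and hence z ≤ (1/2)[187 + √(34969 + 4·4998884)] = (1/2)[187 + √20030505] ≈ (1/2)(187 + 4475.5452) = 2331.2726.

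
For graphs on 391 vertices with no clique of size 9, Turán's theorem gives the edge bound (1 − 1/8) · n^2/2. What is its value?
Turán density bound = (7/8) · 391^2/2 = 1070167/16 ≈ 66885.4375

Turán's theorem: ex(n, K_{r+1}) is achieved by the complete r-partite Turán graph T(n, r) with parts as balanced as possible, and is at most (1 − 1/r) · n^2/2. For r = 8, n = 391: the density bound is (7/8) · 152881/2 = 1070167/16 ≈ 66885.4375. The integer-valued extremum is e(T(391, 8)) = 66885, which is strictly less than the density bound 1070167/16 since 8 ∤ 391 (the parts of T(391, 8) cannot all be equal).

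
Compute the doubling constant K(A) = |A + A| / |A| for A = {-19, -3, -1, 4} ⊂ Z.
K = |A + A| / |A| = 10/4 = 5/2

Enumerate A + A = {a + b : a, b ∈ A}. With |A| = 4, there are |A|^2 = 16 ordered sum pairs; collecting distinct values, A + A = {-38, -22, -20, -15, -6, -4, -2, 1, 3, 8}, so |A + A| = 10. Thus K = 10/4 = 5/2. For comparison, the minimum possible |A + A| over all 4-element sets is 2·4 − 1 = 7 (so min K = 7/4), attained only by arithmetic progressions.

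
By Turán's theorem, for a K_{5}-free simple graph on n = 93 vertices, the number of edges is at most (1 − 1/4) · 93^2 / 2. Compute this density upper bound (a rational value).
Turán density bound = (3/4) · 93^2/2 = 25947/8 ≈ 3243.375

Turán's theorem: ex(n, K_{r+1}) is achieved by the complete r-partite Turán graph T(n, r) with parts as balanced as possible, and is at most (1 − 1/r) · n^2/2. For r = 4, n = 93: the density bound is (3/4) · 8649/2 = 25947/8 ≈ 3243.375. The integer-valued extremum is e(T(93, 4)) = 3243, which is strictly less than the density bound 25947/8 since 4 ∤ 93 (the parts of T(93, 4) cannot all be equal).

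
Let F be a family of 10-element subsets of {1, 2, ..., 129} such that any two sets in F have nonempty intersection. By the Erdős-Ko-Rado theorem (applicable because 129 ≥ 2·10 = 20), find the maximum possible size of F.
max |F| = C(128, 9) = 19062702032000

Erdős-Ko-Rado (1961): when n ≥ 2k, max |F| = C(n−1, k−1). The bound is attained by the star {A : i ∈ A} for any fixed i ∈ [n]. Here C(129−1, 10−1) = C(128, 9) = 19062702032000.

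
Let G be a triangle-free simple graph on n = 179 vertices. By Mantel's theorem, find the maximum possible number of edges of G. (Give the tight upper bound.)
ex(179, K_3) = ⌊179^2/4⌋ = 8010

Mantel (1907): a triangle-free graph on n vertices has at most ⌊n^2/4⌋ edges, with equality for the complete bipartite graph K_{⌊n/2⌋, ⌈n/2⌉}. For n = 179: ⌊179^2/4⌋ = ⌊32041/4⌋ = 8010. The extremal graph is K_{89, 90}, which has 89·90 = 8010 edges.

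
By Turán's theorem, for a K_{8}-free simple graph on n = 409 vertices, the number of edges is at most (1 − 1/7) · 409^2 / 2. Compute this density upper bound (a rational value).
Turán density bound = (6/7) · 409^2/2 = 501843/7 ≈ 71691.8571

Turán's theorem: ex(n, K_{r+1}) is achieved by the complete r-partite Turán graph T(n, r) with parts as balanced as possible, and is at most (1 − 1/r) · n^2/2. For r = 7, n = 409: the density bound is (6/7) · 167281/2 = 501843/7 ≈ 71691.8571. The integer-valued extremum is e(T(409, 7)) = 71691, which is strictly less than the density bound 501843/7 since 7 ∤ 409 (the parts of T(409, 7) cannot all be equal).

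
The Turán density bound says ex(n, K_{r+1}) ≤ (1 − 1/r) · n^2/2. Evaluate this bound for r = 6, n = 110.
Turán density bound = (5/6) · 110^2/2 = 15125/3 ≈ 5041.6667

Turán's theorem: ex(n, K_{r+1}) is achieved by the complete r-partite Turán graph T(n, r) with parts as balanced as possible, and is at most (1 − 1/r) · n^2/2. For r = 6, n = 110: the density bound is (5/6) · 12100/2 = 15125/3 ≈ 5041.6667. The integer-valued extremum is e(T(110, 6)) = 5041, which is strictly less than the density bound 15125/3 since 6 ∤ 110 (the parts of T(110, 6) cannot all be equal).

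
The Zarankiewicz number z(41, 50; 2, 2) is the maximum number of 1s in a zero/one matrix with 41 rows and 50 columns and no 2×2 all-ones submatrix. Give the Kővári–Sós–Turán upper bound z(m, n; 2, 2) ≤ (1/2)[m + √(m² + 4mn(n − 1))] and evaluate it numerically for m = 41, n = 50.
z(41, 50; 2, 2) ≤ (1/2)[41 + √(41² + 4·41·50·49)] = (1/2)[41 + √403481] = 338.1008

Kővári–Sós–Turán: let r_1, ..., r_41 be the row sums and z = Σ r_i the total number of 1s. Each pair of columns can share at most one row with both entries 1 (else a 2×2 all-ones block appears), so Σ_i C(r_i, 2) ≤ C(50, 2) = 1225. By convexity Σ_i C(r_i, 2) ≥ 41·C(z/41, 2) = z(z − 41)/(2·41), giving z² − 41z − 41·50·49 ≤ 0 and hence z ≤ (1/2)[41 + √(1681 + 4·100450)] = (1/2)[41 + √403481] ≈ (1/2)(41 + 635.2015) = 338.1008.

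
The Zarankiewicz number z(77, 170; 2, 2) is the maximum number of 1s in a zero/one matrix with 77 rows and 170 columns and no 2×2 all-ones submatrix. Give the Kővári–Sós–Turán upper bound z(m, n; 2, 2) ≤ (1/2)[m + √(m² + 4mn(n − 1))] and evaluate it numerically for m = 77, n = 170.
z(77, 170; 2, 2) ≤ (1/2)[77 + √(77² + 4·77·170·169)] = (1/2)[77 + √8854769] = 1526.3482

Kővári–Sós–Turán: let r_1, ..., r_77 be the row sums and z = Σ r_i the total number of 1s. Each pair of columns can share at most one row with both entries 1 (else a 2×2 all-ones block appears), so Σ_i C(r_i, 2) ≤ C(170, 2) = 14365. By convexity Σ_i C(r_i, 2) ≥ 77·C(z/77, 2) = z(z − 77)/(2·77), giving z² − 77z − 77·170·169 ≤ 0 and hence z ≤ (1/2)[77 + √(5929 + 4·2212210)] = (1/2)[77 + √8854769] ≈ (1/2)(77 + 2975.6964) = 1526.3482.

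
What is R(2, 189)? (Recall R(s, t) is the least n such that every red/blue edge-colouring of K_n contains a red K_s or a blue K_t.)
R(2, 189) = 189

R(2, k) = k for all k ≥ 2: in a 2-colouring of K_k, either some edge is red (a red K_2) or all edges are blue (a blue K_k). And K_{188} coloured all-blue has no blue K_189, so R(2, 189) > 188. Hence R(2, 189) = 189.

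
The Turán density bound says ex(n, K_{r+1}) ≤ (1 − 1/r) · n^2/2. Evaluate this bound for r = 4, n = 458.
Turán density bound = (3/4) · 458^2/2 = 157323/2 ≈ 78661.5

Turán's theorem: ex(n, K_{r+1}) is achieved by the complete r-partite Turán graph T(n, r) with parts as balanced as possible, and is at most (1 − 1/r) · n^2/2. For r = 4, n = 458: the density bound is (3/4) · 209764/2 = 157323/2 ≈ 78661.5. The integer-valued extremum is e(T(458, 4)) = 78661, which is strictly less than the density bound 157323/2 since 4 ∤ 458 (the parts of T(458, 4) cannot all be equal).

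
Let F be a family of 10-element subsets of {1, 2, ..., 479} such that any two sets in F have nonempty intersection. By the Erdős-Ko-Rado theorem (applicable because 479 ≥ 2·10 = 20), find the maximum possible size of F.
max |F| = C(478, 9) = 3328005621681288350

Erdős-Ko-Rado (1961): when n ≥ 2k, max |F| = C(n−1, k−1). The bound is attained by the star {A : i ∈ A} for any fixed i ∈ [n]. Here C(479−1, 10−1) = C(478, 9) = 3328005621681288350.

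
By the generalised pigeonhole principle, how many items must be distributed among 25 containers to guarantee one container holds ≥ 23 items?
n = (23 − 1)·25 + 1 = 551

By the generalised pigeonhole principle, to guarantee some box contains ≥ r objects we need more than (r − 1) · k objects total. Threshold: n = (r − 1) · k + 1. With r = 23 and k = 25: n = 22 · 25 + 1 = 550 + 1 = 551. For n = 550 = 22 · 25, we can put exactly 22 objects in every box, avoiding 23 in any single one — so 551 is tight.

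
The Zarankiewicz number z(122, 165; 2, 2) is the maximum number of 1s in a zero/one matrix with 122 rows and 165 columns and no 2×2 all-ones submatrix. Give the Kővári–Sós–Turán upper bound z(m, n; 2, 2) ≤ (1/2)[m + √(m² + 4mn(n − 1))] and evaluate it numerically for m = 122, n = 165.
z(122, 165; 2, 2) ≤ (1/2)[122 + √(122² + 4·122·165·164)] = (1/2)[122 + √13220164] = 1878.9772

Kővári–Sós–Turán: let r_1, ..., r_122 be the row sums and z = Σ r_i the total number of 1s. Each pair of columns can share at most one row with both entries 1 (else a 2×2 all-ones block appears), so Σ_i C(r_i, 2) ≤ C(165, 2) = 13530. By convexity Σ_i C(r_i, 2) ≥ 122·C(z/122, 2) = z(z − 122)/(2·122), giving z² − 122z − 122·165·164 ≤ 0 and hence z ≤ (1/2)[122 + √(14884 + 4·3301320)] = (1/2)[122 + √13220164] ≈ (1/2)(122 + 3635.9543) = 1878.9772.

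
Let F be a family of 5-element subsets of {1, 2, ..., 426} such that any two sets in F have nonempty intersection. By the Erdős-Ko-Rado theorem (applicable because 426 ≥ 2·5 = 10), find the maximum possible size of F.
max |F| = C(425, 4) = 1340282550

Erdős-Ko-Rado (1961): when n ≥ 2k, max |F| = C(n−1, k−1). The bound is attained by the star {A : i ∈ A} for any fixed i ∈ [n]. Here C(426−1, 5−1) = C(425, 4) = 1340282550.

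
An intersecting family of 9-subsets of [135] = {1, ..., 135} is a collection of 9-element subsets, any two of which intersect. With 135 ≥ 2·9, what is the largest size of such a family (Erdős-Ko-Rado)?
max |F| = C(134, 8) = 2083664995984

The Erdős-Ko-Rado theorem states: for n ≥ 2k, an intersecting family of k-subsets of an n-element set has size at most C(n − 1, k − 1), with equality for 'star' families {A ⊆ [n] : |A| = k, i ∈ A} (fix an element i). For n = 135, k = 9: C(134, 8) = 2083664995984.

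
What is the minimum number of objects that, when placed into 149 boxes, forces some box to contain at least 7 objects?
n = (7 − 1)·149 + 1 = 895

By the generalised pigeonhole principle, to guarantee some box contains ≥ r objects we need more than (r − 1) · k objects total. Threshold: n = (r − 1) · k + 1. With r = 7 and k = 149: n = 6 · 149 + 1 = 894 + 1 = 895. For n = 894 = 6 · 149, we can put exactly 6 objects in every box, avoiding 7 in any single one — so 895 is tight.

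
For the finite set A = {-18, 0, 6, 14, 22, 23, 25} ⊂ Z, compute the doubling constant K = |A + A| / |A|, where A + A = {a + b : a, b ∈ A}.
K = |A + A| / |A| = 27/7

Enumerate A + A = {a + b : a, b ∈ A}. With |A| = 7, there are |A|^2 = 49 ordered sum pairs; collecting distinct values, A + A = {-36, -18, -12, -4, 0, 4, 5, 6, 7, 12, 14, 20, 22, 23, 25, 28, 29, 31, 36, 37, 39, 44, 45, 46, 47, 48, 50}, so |A + A| = 27. Thus K = 27/7. For comparison, the minimum possible |A + A| over all 7-element sets is 2·7 − 1 = 13 (so min K = 13/7), attained only by arithmetic progressions.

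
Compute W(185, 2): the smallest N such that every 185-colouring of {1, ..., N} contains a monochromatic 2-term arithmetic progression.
W(185, 2) = 185 + 1 = 186

A 2-term AP is any pair of integers, so a monochromatic 2-AP exists iff some colour is used at least twice. With 185 colours, the colouring i ↦ i on {1, ..., 185} uses each colour once, avoiding any monochromatic pair, so W(185, 2) > 185. For {1, ..., 186}, pigeonhole forces two integers of the same colour, which form a monochromatic 2-AP. Hence W(185, 2) = 186.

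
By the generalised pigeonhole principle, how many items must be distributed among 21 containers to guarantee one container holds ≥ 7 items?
n = (7 − 1)·21 + 1 = 127

By the generalised pigeonhole principle, to guarantee some box contains ≥ r objects we need more than (r − 1) · k objects total. Threshold: n = (r − 1) · k + 1. With r = 7 and k = 21: n = 6 · 21 + 1 = 126 + 1 = 127. For n = 126 = 6 · 21, we can put exactly 6 objects in every box, avoiding 7 in any single one — so 127 is tight.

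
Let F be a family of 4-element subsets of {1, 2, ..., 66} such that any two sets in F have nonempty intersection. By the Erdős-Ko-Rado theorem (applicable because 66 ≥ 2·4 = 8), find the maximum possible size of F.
max |F| = C(65, 3) = 43680

The Erdős-Ko-Rado theorem states: for n ≥ 2k, an intersecting family of k-subsets of an n-element set has size at most C(n − 1, k − 1), with equality for 'star' families {A ⊆ [n] : |A| = k, i ∈ A} (fix an element i). For n = 66, k = 4: C(65, 3) = 43680.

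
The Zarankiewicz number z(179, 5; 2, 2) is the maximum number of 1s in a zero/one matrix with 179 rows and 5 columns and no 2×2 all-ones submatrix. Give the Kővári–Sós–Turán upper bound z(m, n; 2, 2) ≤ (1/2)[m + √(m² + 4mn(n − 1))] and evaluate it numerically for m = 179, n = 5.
z(179, 5; 2, 2) ≤ (1/2)[179 + √(179² + 4·179·5·4)] = (1/2)[179 + √46361] = 197.158

Kővári–Sós–Turán: let r_1, ..., r_179 be the row sums and z = Σ r_i the total number of 1s. Each pair of columns can share at most one row with both entries 1 (else a 2×2 all-ones block appears), so Σ_i C(r_i, 2) ≤ C(5, 2) = 10. By convexity Σ_i C(r_i, 2) ≥ 179·C(z/179, 2) = z(z − 179)/(2·179), giving z² − 179z − 179·5·4 ≤ 0 and hence z ≤ (1/2)[179 + √(32041 + 4·3580)] = (1/2)[179 + √46361] ≈ (1/2)(179 + 215.316) = 197.158.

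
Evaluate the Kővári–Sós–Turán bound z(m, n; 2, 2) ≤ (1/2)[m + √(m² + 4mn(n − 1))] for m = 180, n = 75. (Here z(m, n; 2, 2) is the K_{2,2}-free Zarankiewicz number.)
z(180, 75; 2, 2) ≤ (1/2)[180 + √(180² + 4·180·75·74)] = (1/2)[180 + √4028400] = 1093.5437

Kővári–Sós–Turán: let r_1, ..., r_180 be the row sums and z = Σ r_i the total number of 1s. Each pair of columns can share at most one row with both entries 1 (else a 2×2 all-ones block appears), so Σ_i C(r_i, 2) ≤ C(75, 2) = 2775. By convexity Σ_i C(r_i, 2) ≥ 180·C(z/180, 2) = z(z − 180)/(2·180), giving z² − 180z − 180·75·74 ≤ 0 and hence z ≤ (1/2)[180 + √(32400 + 4·999000)] = (1/2)[180 + √4028400] ≈ (1/2)(180 + 2007.0874) = 1093.5437.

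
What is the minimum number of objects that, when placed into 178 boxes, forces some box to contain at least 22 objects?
n = (22 − 1)·178 + 1 = 3739

By the generalised pigeonhole principle, to guarantee some box contains ≥ r objects we need more than (r − 1) · k objects total. Threshold: n = (r − 1) · k + 1. With r = 22 and k = 178: n = 21 · 178 + 1 = 3738 + 1 = 3739. For n = 3738 = 21 · 178, we can put exactly 21 objects in every box, avoiding 22 in any single one — so 3739 is tight.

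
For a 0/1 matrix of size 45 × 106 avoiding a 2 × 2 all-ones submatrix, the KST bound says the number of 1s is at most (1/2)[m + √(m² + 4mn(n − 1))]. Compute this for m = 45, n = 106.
z(45, 106; 2, 2) ≤ (1/2)[45 + √(45² + 4·45·106·105)] = (1/2)[45 + √2005425] = 730.5651

Kővári–Sós–Turán: let r_1, ..., r_45 be the row sums and z = Σ r_i the total number of 1s. Each pair of columns can share at most one row with both entries 1 (else a 2×2 all-ones block appears), so Σ_i C(r_i, 2) ≤ C(106, 2) = 5565. By convexity Σ_i C(r_i, 2) ≥ 45·C(z/45, 2) = z(z − 45)/(2·45), giving z² − 45z − 45·106·105 ≤ 0 and hence z ≤ (1/2)[45 + √(2025 + 4·500850)] = (1/2)[45 + √2005425] ≈ (1/2)(45 + 1416.1303) = 730.5651.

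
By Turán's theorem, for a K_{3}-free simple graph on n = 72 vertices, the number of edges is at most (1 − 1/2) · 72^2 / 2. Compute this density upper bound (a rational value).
Turán density bound = (1/2) · 72^2/2 = 1296

Turán's theorem: ex(n, K_{r+1}) is achieved by the complete r-partite Turán graph T(n, r) with parts as balanced as possible, and is at most (1 − 1/r) · n^2/2. For r = 2, n = 72: the density bound is (1/2) · 5184/2 = 1296. Since 2 ∣ 72, the Turán graph T(72, 2) has parts of equal size 36, and its edge count e(T(72, 2)) = 1296 attains the density bound exactly.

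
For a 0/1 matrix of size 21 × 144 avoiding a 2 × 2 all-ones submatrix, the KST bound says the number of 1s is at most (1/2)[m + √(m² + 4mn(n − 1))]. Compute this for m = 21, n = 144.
z(21, 144; 2, 2) ≤ (1/2)[21 + √(21² + 4·21·144·143)] = (1/2)[21 + √1730169] = 668.1794

Kővári–Sós–Turán: let r_1, ..., r_21 be the row sums and z = Σ r_i the total number of 1s. Each pair of columns can share at most one row with both entries 1 (else a 2×2 all-ones block appears), so Σ_i C(r_i, 2) ≤ C(144, 2) = 10296. By convexity Σ_i C(r_i, 2) ≥ 21·C(z/21, 2) = z(z − 21)/(2·21), giving z² − 21z − 21·144·143 ≤ 0 and hence z ≤ (1/2)[21 + √(441 + 4·432432)] = (1/2)[21 + √1730169] ≈ (1/2)(21 + 1315.3589) = 668.1794.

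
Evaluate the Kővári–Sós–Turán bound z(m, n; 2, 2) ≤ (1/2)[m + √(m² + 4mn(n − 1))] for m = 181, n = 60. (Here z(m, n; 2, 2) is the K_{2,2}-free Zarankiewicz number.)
z(181, 60; 2, 2) ≤ (1/2)[181 + √(181² + 4·181·60·59)] = (1/2)[181 + √2595721] = 896.0621

Kővári–Sós–Turán: let r_1, ..., r_181 be the row sums and z = Σ r_i the total number of 1s. Each pair of columns can share at most one row with both entries 1 (else a 2×2 all-ones block appears), so Σ_i C(r_i, 2) ≤ C(60, 2) = 1770. By convexity Σ_i C(r_i, 2) ≥ 181·C(z/181, 2) = z(z − 181)/(2·181), giving z² − 181z − 181·60·59 ≤ 0 and hence z ≤ (1/2)[181 + √(32761 + 4·640740)] = (1/2)[181 + √2595721] ≈ (1/2)(181 + 1611.1241) = 896.0621.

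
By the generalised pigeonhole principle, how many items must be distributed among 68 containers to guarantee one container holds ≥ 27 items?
n = (27 − 1)·68 + 1 = 1769

By the generalised pigeonhole principle, to guarantee some box contains ≥ r objects we need more than (r − 1) · k objects total. Threshold: n = (r − 1) · k + 1. With r = 27 and k = 68: n = 26 · 68 + 1 = 1768 + 1 = 1769. For n = 1768 = 26 · 68, we can put exactly 26 objects in every box, avoiding 27 in any single one — so 1769 is tight.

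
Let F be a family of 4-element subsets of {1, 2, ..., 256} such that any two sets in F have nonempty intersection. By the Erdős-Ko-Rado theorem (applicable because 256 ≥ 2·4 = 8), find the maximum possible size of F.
max |F| = C(255, 3) = 2731135

Erdős-Ko-Rado (1961): when n ≥ 2k, max |F| = C(n−1, k−1). The bound is attained by the star {A : i ∈ A} for any fixed i ∈ [n]. Here C(256−1, 4−1) = C(255, 3) = 2731135.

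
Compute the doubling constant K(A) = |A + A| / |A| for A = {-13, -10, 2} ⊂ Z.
K = |A + A| / |A| = 6/3 = 2

Enumerate A + A = {a + b : a, b ∈ A}. With |A| = 3, there are |A|^2 = 9 ordered sum pairs; collecting distinct values, A + A = {-26, -23, -20, -11, -8, 4}, so |A + A| = 6. Thus K = 6/3 = 2. For comparison, the minimum possible |A + A| over all 3-element sets is 2·3 − 1 = 5 (so min K = 5/3), attained only by arithmetic progressions.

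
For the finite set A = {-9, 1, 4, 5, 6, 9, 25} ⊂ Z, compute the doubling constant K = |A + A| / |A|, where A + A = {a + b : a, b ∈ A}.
K = |A + A| / |A| = 26/7

Enumerate A + A = {a + b : a, b ∈ A}. With |A| = 7, there are |A|^2 = 49 ordered sum pairs; collecting distinct values, A + A = {-18, -8, -5, -4, -3, 0, 2, 5, 6, 7, 8, 9, 10, 11, 12, 13, 14, 15, 16, 18, 26, 29, 30, 31, 34, 50}, so |A + A| = 26. Thus K = 26/7. For comparison, the minimum possible |A + A| over all 7-element sets is 2·7 − 1 = 13 (so min K = 13/7), attained only by arithmetic progressions.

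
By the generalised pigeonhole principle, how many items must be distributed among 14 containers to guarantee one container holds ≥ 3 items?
n = (3 − 1)·14 + 1 = 29

By the generalised pigeonhole principle, to guarantee some box contains ≥ r objects we need more than (r − 1) · k objects total. Threshold: n = (r − 1) · k + 1. With r = 3 and k = 14: n = 2 · 14 + 1 = 28 + 1 = 29. For n = 28 = 2 · 14, we can put exactly 2 objects in every box, avoiding 3 in any single one — so 29 is tight.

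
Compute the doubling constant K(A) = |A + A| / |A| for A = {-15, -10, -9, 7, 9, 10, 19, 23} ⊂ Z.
K = |A + A| / |A| = 34/8 = 17/4

Enumerate A + A = {a + b : a, b ∈ A}. With |A| = 8, there are |A|^2 = 64 ordered sum pairs; collecting distinct values, A + A = {-30, -25, -24, -20, -19, -18, -8, -6, -5, -3, -2, -1, 0, 1, 4, 8, 9, 10, 13, 14, 16, 17, 18, 19, 20, 26, 28, 29, 30, 32, 33, 38, 42, 46}, so |A + A| = 34. Thus K = 34/8 = 17/4. For comparison, the minimum possible |A + A| over all 8-element sets is 2·8 − 1 = 15 (so min K = 15/8), attained only by arithmetic progressions.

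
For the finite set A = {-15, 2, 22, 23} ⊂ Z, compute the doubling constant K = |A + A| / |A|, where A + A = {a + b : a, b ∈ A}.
K = |A + A| / |A| = 10/4 = 5/2

Enumerate A + A = {a + b : a, b ∈ A}. With |A| = 4, there are |A|^2 = 16 ordered sum pairs; collecting distinct values, A + A = {-30, -13, 4, 7, 8, 24, 25, 44, 45, 46}, so |A + A| = 10. Thus K = 10/4 = 5/2. For comparison, the minimum possible |A + A| over all 4-element sets is 2·4 − 1 = 7 (so min K = 7/4), attained only by arithmetic progressions.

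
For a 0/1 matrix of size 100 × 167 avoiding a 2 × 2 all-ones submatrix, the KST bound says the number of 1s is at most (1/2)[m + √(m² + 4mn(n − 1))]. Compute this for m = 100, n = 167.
z(100, 167; 2, 2) ≤ (1/2)[100 + √(100² + 4·100·167·166)] = (1/2)[100 + √11098800] = 1715.7431

Kővári–Sós–Turán: let r_1, ..., r_100 be the row sums and z = Σ r_i the total number of 1s. Each pair of columns can share at most one row with both entries 1 (else a 2×2 all-ones block appears), so Σ_i C(r_i, 2) ≤ C(167, 2) = 13861. By convexity Σ_i C(r_i, 2) ≥ 100·C(z/100, 2) = z(z − 100)/(2·100), giving z² − 100z − 100·167·166 ≤ 0 and hence z ≤ (1/2)[100 + √(10000 + 4·2772200)] = (1/2)[100 + √11098800] ≈ (1/2)(100 + 3331.4862) = 1715.7431.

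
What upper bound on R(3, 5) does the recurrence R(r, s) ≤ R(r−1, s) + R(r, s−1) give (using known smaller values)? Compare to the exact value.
R(3, 5) ≤ R(2, 5) + R(3, 4) = 5 + 9 = 14; exact value R(3, 5) = 14.

The Erdős–Szekeres recurrence R(r, s) ≤ R(r−1, s) + R(r, s−1) applied to (r, s) = (3, 5) gives
  R(3, 5) ≤ R(2, 5) + R(3, 4) = 5 + 9 = 14.
(Recall R(2, k) = k and R is symmetric.) Here the recurrence bound is tight: a matching lower-bound construction on K_{13} shows R(3, 5) > 13, so R(3, 5) = 14 exactly.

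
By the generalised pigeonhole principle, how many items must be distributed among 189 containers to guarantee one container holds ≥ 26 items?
n = (26 − 1)·189 + 1 = 4726

By the generalised pigeonhole principle, to guarantee some box contains ≥ r objects we need more than (r − 1) · k objects total. Threshold: n = (r − 1) · k + 1. With r = 26 and k = 189: n = 25 · 189 + 1 = 4725 + 1 = 4726. For n = 4725 = 25 · 189, we can put exactly 25 objects in every box, avoiding 26 in any single one — so 4726 is tight.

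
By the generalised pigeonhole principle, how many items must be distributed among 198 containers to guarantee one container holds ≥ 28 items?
n = (28 − 1)·198 + 1 = 5347

By the generalised pigeonhole principle, to guarantee some box contains ≥ r objects we need more than (r − 1) · k objects total. Threshold: n = (r − 1) · k + 1. With r = 28 and k = 198: n = 27 · 198 + 1 = 5346 + 1 = 5347. For n = 5346 = 27 · 198, we can put exactly 27 objects in every box, avoiding 28 in any single one — so 5347 is tight.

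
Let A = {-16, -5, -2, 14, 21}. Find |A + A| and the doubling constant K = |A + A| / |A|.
K = |A + A| / |A| = 15/5 = 3

Enumerate A + A = {a + b : a, b ∈ A}. With |A| = 5, there are |A|^2 = 25 ordered sum pairs; collecting distinct values, A + A = {-32, -21, -18, -10, -7, -4, -2, 5, 9, 12, 16, 19, 28, 35, 42}, so |A + A| = 15. Thus K = 15/5 = 3. For comparison, the minimum possible |A + A| over all 5-element sets is 2·5 − 1 = 9 (so min K = 9/5), attained only by arithmetic progressions.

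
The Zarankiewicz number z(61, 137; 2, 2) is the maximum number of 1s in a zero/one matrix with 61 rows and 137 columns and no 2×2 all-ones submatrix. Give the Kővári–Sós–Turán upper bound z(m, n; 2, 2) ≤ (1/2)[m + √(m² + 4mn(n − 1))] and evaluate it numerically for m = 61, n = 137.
z(61, 137; 2, 2) ≤ (1/2)[61 + √(61² + 4·61·137·136)] = (1/2)[61 + √4549929] = 1097.0281

Kővári–Sós–Turán: let r_1, ..., r_61 be the row sums and z = Σ r_i the total number of 1s. Each pair of columns can share at most one row with both entries 1 (else a 2×2 all-ones block appears), so Σ_i C(r_i, 2) ≤ C(137, 2) = 9316. By convexity Σ_i C(r_i, 2) ≥ 61·C(z/61, 2) = z(z − 61)/(2·61), giving z² − 61z − 61·137·136 ≤ 0 and hence z ≤ (1/2)[61 + √(3721 + 4·1136552)] = (1/2)[61 + √4549929] ≈ (1/2)(61 + 2133.0563) = 1097.0281.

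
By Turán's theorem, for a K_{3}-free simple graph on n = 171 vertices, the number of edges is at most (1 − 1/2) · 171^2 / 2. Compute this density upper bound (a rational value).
Turán density bound = (1/2) · 171^2/2 = 29241/4 ≈ 7310.25

Turán's theorem: ex(n, K_{r+1}) is achieved by the complete r-partite Turán graph T(n, r) with parts as balanced as possible, and is at most (1 − 1/r) · n^2/2. For r = 2, n = 171: the density bound is (1/2) · 29241/2 = 29241/4 ≈ 7310.25. The integer-valued extremum is e(T(171, 2)) = 7310, which is strictly less than the density bound 29241/4 since 2 ∤ 171 (the parts of T(171, 2) cannot all be equal).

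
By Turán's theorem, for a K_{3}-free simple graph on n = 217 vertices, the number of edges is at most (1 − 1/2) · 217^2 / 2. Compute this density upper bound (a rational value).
Turán density bound = (1/2) · 217^2/2 = 47089/4 ≈ 11772.25

Turán's theorem: ex(n, K_{r+1}) is achieved by the complete r-partite Turán graph T(n, r) with parts as balanced as possible, and is at most (1 − 1/r) · n^2/2. For r = 2, n = 217: the density bound is (1/2) · 47089/2 = 47089/4 ≈ 11772.25. The integer-valued extremum is e(T(217, 2)) = 11772, which is strictly less than the density bound 47089/4 since 2 ∤ 217 (the parts of T(217, 2) cannot all be equal).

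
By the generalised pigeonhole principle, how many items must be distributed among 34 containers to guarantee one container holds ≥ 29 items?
n = (29 − 1)·34 + 1 = 953

By the generalised pigeonhole principle, to guarantee some box contains ≥ r objects we need more than (r − 1) · k objects total. Threshold: n = (r − 1) · k + 1. With r = 29 and k = 34: n = 28 · 34 + 1 = 952 + 1 = 953. For n = 952 = 28 · 34, we can put exactly 28 objects in every box, avoiding 29 in any single one — so 953 is tight.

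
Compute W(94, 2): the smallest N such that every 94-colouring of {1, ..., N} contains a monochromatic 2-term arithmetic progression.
W(94, 2) = 94 + 1 = 95

A 2-term AP is any pair of integers, so a monochromatic 2-AP exists iff some colour is used at least twice. With 94 colours, the colouring i ↦ i on {1, ..., 94} uses each colour once, avoiding any monochromatic pair, so W(94, 2) > 94. For {1, ..., 95}, pigeonhole forces two integers of the same colour, which form a monochromatic 2-AP. Hence W(94, 2) = 95.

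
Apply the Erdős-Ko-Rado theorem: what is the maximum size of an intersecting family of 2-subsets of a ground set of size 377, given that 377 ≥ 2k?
max |F| = C(376, 1) = 376

Erdős-Ko-Rado (1961): when n ≥ 2k, max |F| = C(n−1, k−1). The bound is attained by the star {A : i ∈ A} for any fixed i ∈ [n]. Here C(377−1, 2−1) = C(376, 1) = 376.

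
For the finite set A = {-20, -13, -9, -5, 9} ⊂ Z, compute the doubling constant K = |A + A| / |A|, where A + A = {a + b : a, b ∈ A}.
K = |A + A| / |A| = 14/5

Enumerate A + A = {a + b : a, b ∈ A}. With |A| = 5, there are |A|^2 = 25 ordered sum pairs; collecting distinct values, A + A = {-40, -33, -29, -26, -25, -22, -18, -14, -11, -10, -4, 0, 4, 18}, so |A + A| = 14. Thus K = 14/5. For comparison, the minimum possible |A + A| over all 5-element sets is 2·5 − 1 = 9 (so min K = 9/5), attained only by arithmetic progressions.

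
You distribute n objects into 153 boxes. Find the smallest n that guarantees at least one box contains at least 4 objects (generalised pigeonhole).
n = (4 − 1)·153 + 1 = 460

By the generalised pigeonhole principle, to guarantee some box contains ≥ r objects we need more than (r − 1) · k objects total. Threshold: n = (r − 1) · k + 1. With r = 4 and k = 153: n = 3 · 153 + 1 = 459 + 1 = 460. For n = 459 = 3 · 153, we can put exactly 3 objects in every box, avoiding 4 in any single one — so 460 is tight.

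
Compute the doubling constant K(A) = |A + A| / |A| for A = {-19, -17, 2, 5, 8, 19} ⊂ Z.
K = |A + A| / |A| = 20/6 = 10/3

Enumerate A + A = {a + b : a, b ∈ A}. With |A| = 6, there are |A|^2 = 36 ordered sum pairs; collecting distinct values, A + A = {-38, -36, -34, -17, -15, -14, -12, -11, -9, 0, 2, 4, 7, 10, 13, 16, 21, 24, 27, 38}, so |A + A| = 20. Thus K = 20/6 = 10/3. For comparison, the minimum possible |A + A| over all 6-element sets is 2·6 − 1 = 11 (so min K = 11/6), attained only by arithmetic progressions.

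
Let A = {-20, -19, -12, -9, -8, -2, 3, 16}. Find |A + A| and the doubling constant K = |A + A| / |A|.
K = |A + A| / |A| = 31/8

Enumerate A + A = {a + b : a, b ∈ A}. With |A| = 8, there are |A|^2 = 64 ordered sum pairs; collecting distinct values, A + A = {-40, -39, -38, -32, -31, -29, -28, -27, -24, -22, -21, -20, -18, -17, -16, -14, -11, -10, -9, -6, -5, -4, -3, 1, 4, 6, 7, 8, 14, 19, 32}, so |A + A| = 31. Thus K = 31/8. For comparison, the minimum possible |A + A| over all 8-element sets is 2·8 − 1 = 15 (so min K = 15/8), attained only by arithmetic progressions.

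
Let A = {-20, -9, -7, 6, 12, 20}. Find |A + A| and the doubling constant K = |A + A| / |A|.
K = |A + A| / |A| = 20/6 = 10/3

Enumerate A + A = {a + b : a, b ∈ A}. With |A| = 6, there are |A|^2 = 36 ordered sum pairs; collecting distinct values, A + A = {-40, -29, -27, -18, -16, -14, -8, -3, -1, 0, 3, 5, 11, 12, 13, 18, 24, 26, 32, 40}, so |A + A| = 20. Thus K = 20/6 = 10/3. For comparison, the minimum possible |A + A| over all 6-element sets is 2·6 − 1 = 11 (so min K = 11/6), attained only by arithmetic progressions.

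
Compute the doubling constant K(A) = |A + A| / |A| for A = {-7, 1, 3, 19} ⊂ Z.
K = |A + A| / |A| = 10/4 = 5/2

Enumerate A + A = {a + b : a, b ∈ A}. With |A| = 4, there are |A|^2 = 16 ordered sum pairs; collecting distinct values, A + A = {-14, -6, -4, 2, 4, 6, 12, 20, 22, 38}, so |A + A| = 10. Thus K = 10/4 = 5/2. For comparison, the minimum possible |A + A| over all 4-element sets is 2·4 − 1 = 7 (so min K = 7/4), attained only by arithmetic progressions.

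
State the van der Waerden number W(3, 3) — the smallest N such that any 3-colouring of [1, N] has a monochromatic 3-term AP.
W(3, 3) = 27

W(3, 3) = 27. The lower bound W(3, 3) > 26 comes from an explicit good 3-colouring of [1, 26]; the upper bound W(3, 3) ≤ 27 was verified by exhaustive search over 3-colourings of [1, 27].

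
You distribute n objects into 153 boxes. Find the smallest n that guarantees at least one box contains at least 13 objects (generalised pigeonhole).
n = (13 − 1)·153 + 1 = 1837

By the generalised pigeonhole principle, to guarantee some box contains ≥ r objects we need more than (r − 1) · k objects total. Threshold: n = (r − 1) · k + 1. With r = 13 and k = 153: n = 12 · 153 + 1 = 1836 + 1 = 1837. For n = 1836 = 12 · 153, we can put exactly 12 objects in every box, avoiding 13 in any single one — so 1837 is tight.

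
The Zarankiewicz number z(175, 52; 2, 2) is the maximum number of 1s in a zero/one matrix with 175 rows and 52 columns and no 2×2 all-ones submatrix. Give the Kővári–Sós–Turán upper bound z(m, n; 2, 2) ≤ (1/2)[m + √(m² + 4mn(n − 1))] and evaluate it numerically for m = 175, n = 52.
z(175, 52; 2, 2) ≤ (1/2)[175 + √(175² + 4·175·52·51)] = (1/2)[175 + √1887025] = 774.3451

Kővári–Sós–Turán: let r_1, ..., r_175 be the row sums and z = Σ r_i the total number of 1s. Each pair of columns can share at most one row with both entries 1 (else a 2×2 all-ones block appears), so Σ_i C(r_i, 2) ≤ C(52, 2) = 1326. By convexity Σ_i C(r_i, 2) ≥ 175·C(z/175, 2) = z(z − 175)/(2·175), giving z² − 175z − 175·52·51 ≤ 0 and hence z ≤ (1/2)[175 + √(30625 + 4·464100)] = (1/2)[175 + √1887025] ≈ (1/2)(175 + 1373.6903) = 774.3451.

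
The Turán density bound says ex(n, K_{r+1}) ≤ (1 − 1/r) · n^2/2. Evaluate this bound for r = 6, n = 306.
Turán density bound = (5/6) · 306^2/2 = 39015

Turán's theorem: ex(n, K_{r+1}) is achieved by the complete r-partite Turán graph T(n, r) with parts as balanced as possible, and is at most (1 − 1/r) · n^2/2. For r = 6, n = 306: the density bound is (5/6) · 93636/2 = 39015. Since 6 ∣ 306, the Turán graph T(306, 6) has parts of equal size 51, and its edge count e(T(306, 6)) = 39015 attains the density bound exactly.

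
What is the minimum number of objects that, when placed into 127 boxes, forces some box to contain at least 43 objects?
n = (43 − 1)·127 + 1 = 5335

By the generalised pigeonhole principle, to guarantee some box contains ≥ r objects we need more than (r − 1) · k objects total. Threshold: n = (r − 1) · k + 1. With r = 43 and k = 127: n = 42 · 127 + 1 = 5334 + 1 = 5335. For n = 5334 = 42 · 127, we can put exactly 42 objects in every box, avoiding 43 in any single one — so 5335 is tight.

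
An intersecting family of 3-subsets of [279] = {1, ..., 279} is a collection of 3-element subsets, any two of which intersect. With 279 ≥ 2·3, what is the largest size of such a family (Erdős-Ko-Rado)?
max |F| = C(278, 2) = 38503

The Erdős-Ko-Rado theorem states: for n ≥ 2k, an intersecting family of k-subsets of an n-element set has size at most C(n − 1, k − 1), with equality for 'star' families {A ⊆ [n] : |A| = k, i ∈ A} (fix an element i). For n = 279, k = 3: C(278, 2) = 38503.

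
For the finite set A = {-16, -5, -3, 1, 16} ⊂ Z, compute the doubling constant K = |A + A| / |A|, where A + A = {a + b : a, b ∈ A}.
K = |A + A| / |A| = 15/5 = 3

Enumerate A + A = {a + b : a, b ∈ A}. With |A| = 5, there are |A|^2 = 25 ordered sum pairs; collecting distinct values, A + A = {-32, -21, -19, -15, -10, -8, -6, -4, -2, 0, 2, 11, 13, 17, 32}, so |A + A| = 15. Thus K = 15/5 = 3. For comparison, the minimum possible |A + A| over all 5-element sets is 2·5 − 1 = 9 (so min K = 9/5), attained only by arithmetic progressions.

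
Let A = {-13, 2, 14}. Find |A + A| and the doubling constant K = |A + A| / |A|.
K = |A + A| / |A| = 6/3 = 2

Enumerate A + A = {a + b : a, b ∈ A}. With |A| = 3, there are |A|^2 = 9 ordered sum pairs; collecting distinct values, A + A = {-26, -11, 1, 4, 16, 28}, so |A + A| = 6. Thus K = 6/3 = 2. For comparison, the minimum possible |A + A| over all 3-element sets is 2·3 − 1 = 5 (so min K = 5/3), attained only by arithmetic progressions.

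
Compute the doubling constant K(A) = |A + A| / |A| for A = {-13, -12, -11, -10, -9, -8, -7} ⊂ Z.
K = |A + A| / |A| = 13/7

Enumerate A + A = {a + b : a, b ∈ A}. With |A| = 7, there are |A|^2 = 49 ordered sum pairs; collecting distinct values, A + A = {-26, -25, -24, -23, -22, -21, -20, -19, -18, -17, -16, -15, -14}, so |A + A| = 13. Thus K = 13/7. Here |A + A| = 2|A| − 1 = 13, the minimum possible — so K = 13/7 is minimal, which holds iff A is an arithmetic progression.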